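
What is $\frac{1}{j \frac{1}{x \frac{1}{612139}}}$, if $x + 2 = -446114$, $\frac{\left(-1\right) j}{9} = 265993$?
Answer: $\frac{40556}{133220200113} \approx 3.0443 \cdot 10^{-7}$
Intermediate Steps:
$j = -2393937$ ($j = \left(-9\right) 265993 = -2393937$)
$x = -446116$ ($x = -2 - 446114 = -446116$)
$\frac{1}{j \frac{1}{x \frac{1}{612139}}} = \frac{1}{\left(-2393937\right) \frac{1}{\left(-446116\right) \frac{1}{612139}}} = \frac{1}{\left(-2393937\right) \frac{1}{- \frac{40556}{55649}}} = \frac{1}{\left(-2393937\right) \left(- \frac{55649}{40556}\right)} = \frac{1}{\frac{133220200113}{40556}} = \frac{40556}{133220200113}$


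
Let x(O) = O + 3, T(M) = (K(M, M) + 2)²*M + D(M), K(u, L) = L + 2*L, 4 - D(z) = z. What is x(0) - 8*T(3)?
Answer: -2909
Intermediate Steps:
D(z) = 4 - z
K(u, L) = 3*L
T(M) = 4 - M + M*(2 + 3*M)² (T(M) = (3*M + 2)²*M + (4 - M) = (2 + 3*M)²*M + (4 - M) = M*(2 + 3*M)² + (4 - M) = 4 - M + M*(2 + 3*M)²)
x(O) = 3 + O
x(0) - 8*T(3) = (3 + 0) - 8*(4 - 1*3 + 3*(2 + 3*3)²) = 3 - 8*(4 - 3 + 3*(2 + 9)²) = 3 - 8*(4 - 3 + 3*11²) = 3 - 8*(4 - 3 + 3*121) = 3 - 8*(4 - 3 + 363) = 3 - 8*364 = 3 - 2912 = -2909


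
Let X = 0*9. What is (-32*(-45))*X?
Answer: 0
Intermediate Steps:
X = 0
(-32*(-45))*X = -32*(-45)*0 = 1440*0 = 0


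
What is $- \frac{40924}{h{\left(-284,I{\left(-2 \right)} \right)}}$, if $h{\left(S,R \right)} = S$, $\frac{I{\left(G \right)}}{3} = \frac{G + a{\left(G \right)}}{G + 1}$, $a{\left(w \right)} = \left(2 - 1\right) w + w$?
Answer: $\frac{10231}{71} \approx 144.1$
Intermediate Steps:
$a{\left(w \right)} = 2 w$ ($a{\left(w \right)} = 1 w + w = w + w = 2 w$)
$I{\left(G \right)} = \frac{9 G}{1 + G}$ ($I{\left(G \right)} = 3 \frac{G + 2 G}{G + 1} = 3 \frac{3 G}{1 + G} = \frac{9 G}{1 + G}$)
$- \frac{40924}{h{\left(-284,I{\left(-2 \right)} \right)}} = - \frac{40924}{-284} = \left(-40924\right) \left(- \frac{1}{284}\right) = \frac{10231}{71}$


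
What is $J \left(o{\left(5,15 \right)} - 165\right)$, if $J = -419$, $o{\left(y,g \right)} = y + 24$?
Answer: $56984$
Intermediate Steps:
$o{\left(y,g \right)} = 24 + y$
$J \left(o{\left(5,15 \right)} - 165\right) = - 419 \left(\left(24 + 5\right) - 165\right) = - 419 \left(29 - 165\right) = \left(-419\right) \left(-136\right) = 56984$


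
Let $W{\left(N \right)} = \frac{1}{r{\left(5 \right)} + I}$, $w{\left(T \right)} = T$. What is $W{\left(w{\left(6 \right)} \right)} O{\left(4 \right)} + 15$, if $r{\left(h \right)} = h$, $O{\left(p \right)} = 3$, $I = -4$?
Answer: $18$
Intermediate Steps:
$W{\left(N \right)} = 1$ ($W{\left(N \right)} = \frac{1}{5 - 4} = 1^{-1} = 1$)
$W{\left(w{\left(6 \right)} \right)} O{\left(4 \right)} + 15 = 1 \cdot 3 + 15 = 3 + 15 = 18$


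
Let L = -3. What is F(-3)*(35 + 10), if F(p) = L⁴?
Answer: 3645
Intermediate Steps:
F(p) = 81 (F(p) = (-3)⁴ = 81)
F(-3)*(35 + 10) = 81*(35 + 10) = 81*45 = 3645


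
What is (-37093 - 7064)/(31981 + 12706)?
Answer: -44157/44687 ≈ -0.98814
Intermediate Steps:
(-37093 - 7064)/(31981 + 12706) = -44157/44687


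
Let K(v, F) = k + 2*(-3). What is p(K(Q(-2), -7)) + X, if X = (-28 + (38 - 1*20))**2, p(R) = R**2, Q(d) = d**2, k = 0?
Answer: 136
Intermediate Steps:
K(v, F) = -6 (K(v, F) = 0 + 2*(-3) = 0 - 6 = -6)
X = 100 (X = (-28 + (38 - 20))**2 = (-28 + 18)**2 = (-10)**2 = 100)
p(K(Q(-2), -7)) + X = (-6)**2 + 100 = 36 + 100 = 136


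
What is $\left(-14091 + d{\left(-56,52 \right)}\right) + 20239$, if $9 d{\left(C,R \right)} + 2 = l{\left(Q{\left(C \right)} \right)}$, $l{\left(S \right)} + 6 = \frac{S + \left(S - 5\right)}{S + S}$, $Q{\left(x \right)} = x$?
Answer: $\frac{6196405}{1008} \approx 6147.2$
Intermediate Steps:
$l{\left(S \right)} = -6 + \frac{-5 + 2 S}{2 S}$ ($l{\left(S \right)} = -6 + \frac{S + \left(S - 5\right)}{S + S} = -6 + \frac{S + \left(-5 + S\right)}{2 S} = -6 + \left(-5 + 2 S\right) \frac{1}{2 S} = -6 + \frac{-5 + 2 S}{2 S}$)
$d{\left(C,R \right)} = - \frac{7}{9} - \frac{5}{18 C}$ ($d{\left(C,R \right)} = - \frac{2}{9} + \frac{-5 - \frac{5}{2 C}}{9} = - \frac{2}{9} - \left(\frac{5}{9} + \frac{5}{18 C}\right) = - \frac{7}{9} - \frac{5}{18 C}$)
$\left(-14091 + d{\left(-56,52 \right)}\right) + 20239 = \left(-14091 + \frac{-5 - -784}{18 \left(-56\right)}\right) + 20239 = \left(-14091 + \frac{1}{18} \left(- \frac{1}{56}\right) \left(-5 + 784\right)\right) + 20239 = \left(-14091 + \frac{1}{18} \left(- \frac{1}{56}\right) 779\right) + 20239 = \left(-14091 - \frac{779}{1008}\right) + 20239 = - \frac{14204507}{1008} + 20239 = \frac{6196405}{1008}$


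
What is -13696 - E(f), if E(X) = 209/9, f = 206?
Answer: -123473/9 ≈ -13719.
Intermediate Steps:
E(X) = 209/9 (E(X) = 209*(⅑) = 209/9)
-13696 - E(f) = -13696 - 1*209/9 = -13696 - 209/9 = -123473/9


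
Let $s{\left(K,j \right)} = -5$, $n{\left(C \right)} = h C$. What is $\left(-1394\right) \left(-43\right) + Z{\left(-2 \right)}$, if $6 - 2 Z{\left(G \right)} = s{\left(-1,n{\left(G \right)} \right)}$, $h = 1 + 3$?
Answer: $\frac{119895}{2} \approx 59948.0$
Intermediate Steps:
$h = 4$
$n{\left(C \right)} = 4 C$
$Z{\left(G \right)} = \frac{11}{2}$ ($Z{\left(G \right)} = 3 - - \frac{5}{2} = 3 + \frac{5}{2} = \frac{11}{2}$)
$\left(-1394\right) \left(-43\right) + Z{\left(-2 \right)} = \left(-1394\right) \left(-43\right) + \frac{11}{2} = 59942 + \frac{11}{2} = \frac{119895}{2}$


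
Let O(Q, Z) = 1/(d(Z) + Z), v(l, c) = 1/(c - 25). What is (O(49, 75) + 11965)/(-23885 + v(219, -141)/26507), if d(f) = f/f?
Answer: -2000623856621/3993719036098 ≈ -0.50094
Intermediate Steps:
v(l, c) = 1/(-25 + c)
d(f) = 1
O(Q, Z) = 1/(1 + Z)
(O(49, 75) + 11965)/(-23885 + v(219, -141)/26507) = (1/(1 + 75) + 11965)/(-23885 + 1/(-25 - 141*26507)) = (1/76 + 11965)/(-23885 + (1/26507)/(-166)) = (1/76 + 11965)/(-23885 - 1/166*1/26507) = 909341/(76*(-23885 - 1/4400162)) = 909341/(76*(-105097869371/4400162)) = (909341/76)*(-4400162/105097869371) = -2000623856621/3993719036098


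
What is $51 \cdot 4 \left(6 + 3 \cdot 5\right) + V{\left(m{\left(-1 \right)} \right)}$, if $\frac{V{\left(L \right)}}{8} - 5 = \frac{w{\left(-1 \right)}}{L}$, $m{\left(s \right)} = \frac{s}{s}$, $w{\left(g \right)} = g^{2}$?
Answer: $4332$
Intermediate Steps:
$m{\left(s \right)} = 1$
$V{\left(L \right)} = 40 + \frac{8}{L}$ ($V{\left(L \right)} = 40 + 8 \frac{\left(-1\right)^{2}}{L} = 40 + 8 \cdot 1 \frac{1}{L} = 40 + \frac{8}{L}$)
$51 \cdot 4 \left(6 + 3 \cdot 5\right) + V{\left(m{\left(-1 \right)} \right)} = 51 \cdot 4 \left(6 + 3 \cdot 5\right) + \left(40 + \frac{8}{1}\right) = 51 \cdot 4 \left(6 + 15\right) + \left(40 + 8 \cdot 1\right) = 51 \cdot 4 \cdot 21 + \left(40 + 8\right) = 51 \cdot 84 + 48 = 4284 + 48 = 4332$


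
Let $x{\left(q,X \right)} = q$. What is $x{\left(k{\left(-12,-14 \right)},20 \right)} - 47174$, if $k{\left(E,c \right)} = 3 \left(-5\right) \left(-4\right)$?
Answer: $-47114$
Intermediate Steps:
$k{\left(E,c \right)} = 60$ ($k{\left(E,c \right)} = \left(-15\right) \left(-4\right) = 60$)
$x{\left(k{\left(-12,-14 \right)},20 \right)} - 47174 = 60 - 47174 = -47114$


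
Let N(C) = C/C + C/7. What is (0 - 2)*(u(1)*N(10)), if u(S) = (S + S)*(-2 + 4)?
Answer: -136/7 ≈ -19.429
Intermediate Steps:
N(C) = 1 + C/7 (N(C) = 1 + C*(⅐) = 1 + C/7)
u(S) = 4*S (u(S) = (2*S)*2 = 4*S)
(0 - 2)*(u(1)*N(10)) = (0 - 2)*((4*1)*(1 + (⅐)*10)) = -8*(1 + 10/7) = -8*17/7 = -2*68/7 = -136/7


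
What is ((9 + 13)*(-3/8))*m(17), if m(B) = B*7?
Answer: -3927/4 ≈ -981.75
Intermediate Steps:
m(B) = 7*B
((9 + 13)*(-3/8))*m(17) = ((9 + 13)*(-3/8))*(7*17) = (22*(-3*⅛))*119 = (22*(-3/8))*119 = -33/4*119 = -3927/4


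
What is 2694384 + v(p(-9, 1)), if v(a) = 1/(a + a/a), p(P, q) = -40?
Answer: 105080975/39 ≈ 2.6944e+6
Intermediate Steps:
v(a) = 1/(1 + a) (v(a) = 1/(a + 1) = 1/(1 + a))
2694384 + v(p(-9, 1)) = 2694384 + 1/(1 - 40) = 2694384 + 1/(-39) = 2694384 - 1/39 = 105080975/39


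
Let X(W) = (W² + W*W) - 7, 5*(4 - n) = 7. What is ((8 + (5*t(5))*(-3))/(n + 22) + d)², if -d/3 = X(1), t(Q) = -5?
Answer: 5107600/15129 ≈ 337.60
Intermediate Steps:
n = 13/5 (n = 4 - ⅕*7 = 4 - 7/5 = 13/5 ≈ 2.6000)
X(W) = -7 + 2*W² (X(W) = (W² + W²) - 7 = 2*W² - 7 = -7 + 2*W²)
d = 15 (d = -3*(-7 + 2*1²) = -3*(-7 + 2*1) = -3*(-7 + 2) = -3*(-5) = 15)
((8 + (5*t(5))*(-3))/(n + 22) + d)² = ((8 + (5*(-5))*(-3))/(13/5 + 22) + 15)² = ((8 - 25*(-3))/(123/5) + 15)² = ((8 + 75)*(5/123) + 15)² = (83*(5/123) + 15)² = (415/123 + 15)² = (2260/123)² = 5107600/15129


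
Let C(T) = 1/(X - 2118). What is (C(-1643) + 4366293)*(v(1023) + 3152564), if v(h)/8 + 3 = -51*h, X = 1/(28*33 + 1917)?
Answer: 71860807715643177600/6017237 ≈ 1.1942e+13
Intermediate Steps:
X = 1/2841 (X = 1/(924 + 1917) = 1/2841 ≈ 0.00035199)
v(h) = -24 - 408*h (v(h) = -24 + 8*(-51*h) = -24 - 408*h)
C(T) = -2841/6017237 (C(T) = 1/(1/2841 - 2118) = 1/(-6017237/2841) = -2841/6017237)
(C(-1643) + 4366293)*(v(1023) + 3152564) = (-2841/6017237 + 4366293)*((-24 - 408*1023) + 3152564) = 26273019789600*((-24 - 417384) + 3152564)/6017237 = 26273019789600*(-417408 + 3152564)/6017237 = (26273019789600/6017237)*2735156 = 71860807715643177600/6017237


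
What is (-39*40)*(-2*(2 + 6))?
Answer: 24960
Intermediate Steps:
(-39*40)*(-2*(2 + 6)) = -(-3120)*8 = -1560*(-16) = 24960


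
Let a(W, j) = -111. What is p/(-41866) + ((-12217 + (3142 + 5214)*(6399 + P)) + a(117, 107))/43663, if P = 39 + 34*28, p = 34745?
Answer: 2583227472457/1827995158 ≈ 1413.1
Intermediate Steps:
P = 991 (P = 39 + 952 = 991)
p/(-41866) + ((-12217 + (3142 + 5214)*(6399 + P)) + a(117, 107))/43663 = 34745/(-41866) + ((-12217 + (3142 + 5214)*(6399 + 991)) - 111)/43663 = 34745*(-1/41866) + ((-12217 + 8356*7390) - 111)*(1/43663) = -34745/41866 + ((-12217 + 61750840) - 111)*(1/43663) = -34745/41866 + (61738623 - 111)*(1/43663) = -34745/41866 + 61738512*(1/43663) = -34745/41866 + 61738512/43663 = 2583227472457/1827995158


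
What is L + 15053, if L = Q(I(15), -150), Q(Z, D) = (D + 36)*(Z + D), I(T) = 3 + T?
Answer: 30101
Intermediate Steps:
Q(Z, D) = (36 + D)*(D + Z)
L = 15048 (L = (-150)² + 36*(-150) + 36*(3 + 15) - 150*(3 + 15) = 22500 - 5400 + 36*18 - 150*18 = 22500 - 5400 + 648 - 2700 = 15048)
L + 15053 = 15048 + 15053 = 30101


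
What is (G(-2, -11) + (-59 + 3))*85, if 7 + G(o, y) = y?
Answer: -6290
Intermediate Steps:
G(o, y) = -7 + y
(G(-2, -11) + (-59 + 3))*85 = ((-7 - 11) + (-59 + 3))*85 = (-18 - 56)*85 = -74*85 = -6290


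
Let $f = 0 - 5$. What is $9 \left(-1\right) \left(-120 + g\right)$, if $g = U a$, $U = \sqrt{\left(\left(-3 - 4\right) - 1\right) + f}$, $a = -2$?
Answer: $1080 + 18 i \sqrt{13} \approx 1080.0 + 64.9 i$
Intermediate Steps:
$f = -5$
$U = i \sqrt{13}$ ($U = \sqrt{\left(\left(-3 - 4\right) - 1\right) - 5} = \sqrt{\left(-7 - 1\right) - 5} = \sqrt{-8 - 5} = \sqrt{-13} = i \sqrt{13} \approx 3.6056 i$)
$g = - 2 i \sqrt{13}$ ($g = i \sqrt{13} \left(-2\right) = - 2 i \sqrt{13} \approx - 7.2111 i$)
$9 \left(-1\right) \left(-120 + g\right) = 9 \left(-1\right) \left(-120 - 2 i \sqrt{13}\right) = - 9 \left(-120 - 2 i \sqrt{13}\right) = 1080 + 18 i \sqrt{13}$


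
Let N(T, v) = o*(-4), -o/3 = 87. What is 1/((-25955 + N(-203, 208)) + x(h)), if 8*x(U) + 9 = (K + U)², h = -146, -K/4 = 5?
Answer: -8/171741 ≈ -4.6582e-5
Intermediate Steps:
o = -261 (o = -3*87 = -261)
K = -20 (K = -4*5 = -20)
N(T, v) = 1044 (N(T, v) = -261*(-4) = 1044)
x(U) = -9/8 + (-20 + U)²/8
1/((-25955 + N(-203, 208)) + x(h)) = 1/((-25955 + 1044) + (-9/8 + (-20 - 146)²/8)) = 1/(-24911 + (-9/8 + (⅛)*(-166)²)) = 1/(-24911 + (-9/8 + (⅛)*27556)) = 1/(-24911 + (-9/8 + 6889/2)) = 1/(-24911 + 27547/8) = 1/(-171741/8) = -8/171741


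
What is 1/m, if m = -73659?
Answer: -1/73659 ≈ -1.3576e-5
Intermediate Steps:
1/m = 1/(-73659) = -1/73659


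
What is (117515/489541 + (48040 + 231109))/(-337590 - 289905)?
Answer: -136654998124/307184529795 ≈ -0.44486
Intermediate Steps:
(117515/489541 + (48040 + 231109))/(-337590 - 289905) = (117515*(1/489541) + 279149)/(-627495) = (117515/489541 + 279149)*(-1/627495) = (136654998124/489541)*(-1/627495) = -136654998124/307184529795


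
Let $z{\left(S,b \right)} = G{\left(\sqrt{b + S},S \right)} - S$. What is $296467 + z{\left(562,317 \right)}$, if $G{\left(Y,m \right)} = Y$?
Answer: $295905 + \sqrt{879} \approx 2.9593 \cdot 10^{5}$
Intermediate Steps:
$z{\left(S,b \right)} = \sqrt{S + b} - S$ ($z{\left(S,b \right)} = \sqrt{b + S} - S = \sqrt{S + b} - S$)
$296467 + z{\left(562,317 \right)} = 296467 + \left(\sqrt{562 + 317} - 562\right) = 296467 - \left(562 - \sqrt{879}\right) = 295905 + \sqrt{879}$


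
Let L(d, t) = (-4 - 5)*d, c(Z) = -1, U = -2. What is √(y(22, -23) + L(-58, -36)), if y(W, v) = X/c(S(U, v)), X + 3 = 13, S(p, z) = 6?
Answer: 16*√2 ≈ 22.627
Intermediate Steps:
X = 10 (X = -3 + 13 = 10)
y(W, v) = -10 (y(W, v) = 10/(-1) = 10*(-1) = -10)
L(d, t) = -9*d
√(y(22, -23) + L(-58, -36)) = √(-10 - 9*(-58)) = √(-10 + 522) = √512 = 16*√2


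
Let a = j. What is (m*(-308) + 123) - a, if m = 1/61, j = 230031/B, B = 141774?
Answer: 335344013/2882738 ≈ 116.33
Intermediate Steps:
j = 76677/47258 (j = 230031/141774 = 230031*(1/141774) = 76677/47258 ≈ 1.6225)
a = 76677/47258 ≈ 1.6225
m = 1/61 ≈ 0.016393
(m*(-308) + 123) - a = ((1/61)*(-308) + 123) - 1*76677/47258 = (-308/61 + 123) - 76677/47258 = 7195/61 - 76677/47258 = 335344013/2882738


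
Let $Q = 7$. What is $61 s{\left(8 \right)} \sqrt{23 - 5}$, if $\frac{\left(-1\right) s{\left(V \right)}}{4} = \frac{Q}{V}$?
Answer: $- \frac{1281 \sqrt{2}}{2} \approx -905.8$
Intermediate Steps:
$s{\left(V \right)} = - \frac{28}{V}$ ($s{\left(V \right)} = - 4 \frac{7}{V} = - \frac{28}{V}$)
$61 s{\left(8 \right)} \sqrt{23 - 5} = 61 \left(- \frac{28}{8}\right) \sqrt{23 - 5} = 61 \left(\left(-28\right) \frac{1}{8}\right) \sqrt{18} = 61 \left(- \frac{7}{2}\right) 3 \sqrt{2} = - \frac{427 \cdot 3 \sqrt{2}}{2} = - \frac{1281 \sqrt{2}}{2}$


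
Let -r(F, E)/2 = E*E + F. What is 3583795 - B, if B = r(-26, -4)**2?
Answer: 3583395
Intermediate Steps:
r(F, E) = -2*F - 2*E**2 (r(F, E) = -2*(E*E + F) = -2*(E**2 + F) = -2*(F + E**2) = -2*F - 2*E**2)
B = 400 (B = (-2*(-26) - 2*(-4)**2)**2 = (52 - 2*16)**2 = (52 - 32)**2 = 20**2 = 400)
3583795 - B = 3583795 - 1*400 = 3583795 - 400 = 3583395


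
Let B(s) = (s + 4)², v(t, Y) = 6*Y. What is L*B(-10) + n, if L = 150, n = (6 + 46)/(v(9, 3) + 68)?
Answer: 232226/43 ≈ 5400.6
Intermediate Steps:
B(s) = (4 + s)²
n = 26/43 (n = (6 + 46)/(6*3 + 68) = 52/(18 + 68) = 52/86 = 52*(1/86) = 26/43 ≈ 0.60465)
L*B(-10) + n = 150*(4 - 10)² + 26/43 = 150*(-6)² + 26/43 = 150*36 + 26/43 = 5400 + 26/43 = 232226/43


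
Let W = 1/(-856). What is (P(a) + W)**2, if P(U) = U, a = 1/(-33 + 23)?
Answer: 187489/18318400 ≈ 0.010235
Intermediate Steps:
a = -1/10 (a = 1/(-10) = -1/10 ≈ -0.10000)
W = -1/856 ≈ -0.0011682
(P(a) + W)**2 = (-1/10 - 1/856)**2 = (-433/4280)**2 = 187489/18318400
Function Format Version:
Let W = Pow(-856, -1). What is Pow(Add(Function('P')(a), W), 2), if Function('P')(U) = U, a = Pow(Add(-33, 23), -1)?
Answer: Rational(187489, 18318400) ≈ 0.010235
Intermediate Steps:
a = Rational(-1, 10) (a = Pow(-10, -1) = Rational(-1, 10) ≈ -0.10000)
W = Rational(-1, 856) ≈ -0.0011682
Pow(Add(Function('P')(a), W), 2) = Pow(Add(Rational(-1, 10), Rational(-1, 856)), 2) = Pow(Rational(-433, 4280), 2) = Rational(187489, 18318400)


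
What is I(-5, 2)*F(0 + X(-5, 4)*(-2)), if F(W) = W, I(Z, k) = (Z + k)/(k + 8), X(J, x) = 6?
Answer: 18/5 ≈ 3.6000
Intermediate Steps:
I(Z, k) = (Z + k)/(8 + k)
I(-5, 2)*F(0 + X(-5, 4)*(-2)) = ((-5 + 2)/(8 + 2))*(0 + 6*(-2)) = (-3/10)*(0 - 12) = ((⅒)*(-3))*(-12) = -3/10*(-12) = 18/5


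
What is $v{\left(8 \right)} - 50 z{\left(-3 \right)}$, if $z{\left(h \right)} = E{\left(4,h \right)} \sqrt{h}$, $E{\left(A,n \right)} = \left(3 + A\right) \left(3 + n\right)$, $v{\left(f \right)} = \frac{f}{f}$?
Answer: $1$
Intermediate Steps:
$v{\left(f \right)} = 1$
$z{\left(h \right)} = \sqrt{h} \left(21 + 7 h\right)$ ($z{\left(h \right)} = \left(9 + 3 \cdot 4 + 3 h + 4 h\right) \sqrt{h} = \left(9 + 12 + 3 h + 4 h\right) \sqrt{h} = \left(21 + 7 h\right) \sqrt{h} = \sqrt{h} \left(21 + 7 h\right)$)
$v{\left(8 \right)} - 50 z{\left(-3 \right)} = 1 - 50 \cdot 7 \sqrt{-3} \left(3 - 3\right) = 1 - 50 \cdot 7 i \sqrt{3} \cdot 0 = 1 - 0 = 1 + 0 = 1$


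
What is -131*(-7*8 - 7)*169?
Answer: 1394757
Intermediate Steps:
-131*(-7*8 - 7)*169 = -131*(-56 - 7)*169 = -131*(-63)*169 = 8253*169 = 1394757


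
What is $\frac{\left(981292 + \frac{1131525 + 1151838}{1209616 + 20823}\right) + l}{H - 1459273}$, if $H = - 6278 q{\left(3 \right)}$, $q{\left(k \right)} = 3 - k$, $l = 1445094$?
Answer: $- \frac{2985522246817}{1795546410847} \approx -1.6627$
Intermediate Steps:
$H = 0$ ($H = - 6278 \left(3 - 3\right) = \left(-6278\right) 0 = 0$)
$\frac{\left(981292 + \frac{1131525 + 1151838}{1209616 + 20823}\right) + l}{H - 1459273} = \frac{\left(981292 + \frac{1131525 + 1151838}{1209616 + 20823}\right) + 1445094}{0 - 1459273} = \frac{\left(981292 + \frac{2283363}{1230439}\right) + 1445094}{-1459273} = \left(\left(981292 + 2283363 \cdot \frac{1}{1230439}\right) + 1445094\right) \left(- \frac{1}{1459273}\right) = \left(\left(981292 + \frac{2283363}{1230439}\right) + 1445094\right) \left(- \frac{1}{1459273}\right) = \left(\frac{1207422230551}{1230439} + 1445094\right) \left(- \frac{1}{1459273}\right) = \frac{2985522246817}{1230439} \left(- \frac{1}{1459273}\right) = - \frac{2985522246817}{1795546410847}$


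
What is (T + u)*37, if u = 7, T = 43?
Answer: 1850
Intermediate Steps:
(T + u)*37 = (43 + 7)*37 = 50*37 = 1850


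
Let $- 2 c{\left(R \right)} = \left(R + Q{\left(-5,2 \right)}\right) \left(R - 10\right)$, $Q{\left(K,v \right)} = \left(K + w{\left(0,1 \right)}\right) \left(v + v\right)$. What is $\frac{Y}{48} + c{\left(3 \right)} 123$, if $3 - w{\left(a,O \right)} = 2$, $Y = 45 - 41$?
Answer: $- \frac{67157}{12} \approx -5596.4$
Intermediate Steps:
$Y = 4$
$w{\left(a,O \right)} = 1$ ($w{\left(a,O \right)} = 3 - 2 = 1$)
$Q{\left(K,v \right)} = 2 v \left(1 + K\right)$ ($Q{\left(K,v \right)} = \left(K + 1\right) \left(v + v\right) = \left(1 + K\right) 2 v = 2 v \left(1 + K\right)$)
$c{\left(R \right)} = - \frac{\left(-16 + R\right) \left(-10 + R\right)}{2}$ ($c{\left(R \right)} = - \frac{\left(R + 2 \cdot 2 \left(1 - 5\right)\right) \left(R - 10\right)}{2} = - \frac{\left(R + 2 \cdot 2 \left(-4\right)\right) \left(-10 + R\right)}{2} = - \frac{\left(R - 16\right) \left(-10 + R\right)}{2} = - \frac{\left(-16 + R\right) \left(-10 + R\right)}{2}$)
$\frac{Y}{48} + c{\left(3 \right)} 123 = \frac{4}{48} + \left(-80 + 13 \cdot 3 - \frac{3^{2}}{2}\right) 123 = 4 \cdot \frac{1}{48} + \left(-80 + 39 - \frac{9}{2}\right) 123 = \frac{1}{12} + \left(-80 + 39 - \frac{9}{2}\right) 123 = \frac{1}{12} - \frac{11193}{2} = - \frac{67157}{12}$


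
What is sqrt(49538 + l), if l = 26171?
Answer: sqrt(75709) ≈ 275.15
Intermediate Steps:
sqrt(49538 + l) = sqrt(49538 + 26171) = sqrt(75709)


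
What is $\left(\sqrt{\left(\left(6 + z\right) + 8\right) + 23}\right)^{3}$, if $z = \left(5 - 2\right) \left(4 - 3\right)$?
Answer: $80 \sqrt{10} \approx 252.98$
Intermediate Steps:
$z = 3$ ($z = 3 \cdot 1 = 3$)
$\left(\sqrt{\left(\left(6 + z\right) + 8\right) + 23}\right)^{3} = \left(\sqrt{\left(\left(6 + 3\right) + 8\right) + 23}\right)^{3} = \left(\sqrt{\left(9 + 8\right) + 23}\right)^{3} = \left(\sqrt{17 + 23}\right)^{3} = \left(\sqrt{40}\right)^{3} = \left(2 \sqrt{10}\right)^{3} = 80 \sqrt{10}$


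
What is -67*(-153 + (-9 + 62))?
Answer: 6700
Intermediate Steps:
-67*(-153 + (-9 + 62)) = -67*(-153 + 53) = -67*(-100) = 6700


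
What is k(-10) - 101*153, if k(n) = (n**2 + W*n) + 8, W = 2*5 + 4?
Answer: -15485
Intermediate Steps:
W = 14 (W = 10 + 4 = 14)
k(n) = 8 + n**2 + 14*n (k(n) = (n**2 + 14*n) + 8 = 8 + n**2 + 14*n)
k(-10) - 101*153 = (8 + (-10)**2 + 14*(-10)) - 101*153 = (8 + 100 - 140) - 15453 = -32 - 15453 = -15485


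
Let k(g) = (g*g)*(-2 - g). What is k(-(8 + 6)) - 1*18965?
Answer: -16613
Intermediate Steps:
k(g) = g**2*(-2 - g)
k(-(8 + 6)) - 1*18965 = (-(8 + 6))**2*(-2 - (-1)*(8 + 6)) - 1*18965 = (-1*14)**2*(-2 - (-1)*14) - 18965 = (-14)**2*(-2 - 1*(-14)) - 18965 = 196*(-2 + 14) - 18965 = 196*12 - 18965 = 2352 - 18965 = -16613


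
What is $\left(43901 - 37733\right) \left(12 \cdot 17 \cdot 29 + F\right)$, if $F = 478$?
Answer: $39438192$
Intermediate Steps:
$\left(43901 - 37733\right) \left(12 \cdot 17 \cdot 29 + F\right) = \left(43901 - 37733\right) \left(12 \cdot 17 \cdot 29 + 478\right) = 6168 \left(204 \cdot 29 + 478\right) = 6168 \left(5916 + 478\right) = 6168 \cdot 6394 = 39438192$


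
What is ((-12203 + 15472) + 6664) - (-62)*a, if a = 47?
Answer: 12847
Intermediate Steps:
((-12203 + 15472) + 6664) - (-62)*a = ((-12203 + 15472) + 6664) - (-62)*47 = (3269 + 6664) - 1*(-2914) = 9933 + 2914 = 12847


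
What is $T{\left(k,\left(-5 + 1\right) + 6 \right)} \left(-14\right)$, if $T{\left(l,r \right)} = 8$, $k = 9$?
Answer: $-112$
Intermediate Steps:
$T{\left(k,\left(-5 + 1\right) + 6 \right)} \left(-14\right) = 8 \left(-14\right) = -112$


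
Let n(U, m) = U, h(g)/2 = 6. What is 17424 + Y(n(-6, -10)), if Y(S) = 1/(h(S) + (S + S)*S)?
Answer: 1463617/84 ≈ 17424.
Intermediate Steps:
h(g) = 12 (h(g) = 2*6 = 12)
Y(S) = 1/(12 + 2*S²) (Y(S) = 1/(12 + (S + S)*S) = 1/(12 + (2*S)*S) = 1/(12 + 2*S²))
17424 + Y(n(-6, -10)) = 17424 + 1/(2*(6 + (-6)²)) = 17424 + 1/(2*(6 + 36)) = 17424 + (½)/42 = 17424 + (½)*(1/42) = 17424 + 1/84 = 1463617/84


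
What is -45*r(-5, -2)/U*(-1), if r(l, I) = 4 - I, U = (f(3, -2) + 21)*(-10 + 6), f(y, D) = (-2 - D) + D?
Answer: -135/38 ≈ -3.5526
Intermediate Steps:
f(y, D) = -2
U = -76 (U = (-2 + 21)*(-10 + 6) = 19*(-4) = -76)
-45*r(-5, -2)/U*(-1) = -45*(4 - 1*(-2))/(-76)*(-1) = -45*(4 + 2)*(-1)/76*(-1) = -270*(-1)/76*(-1) = -45*(-3/38)*(-1) = (135/38)*(-1) = -135/38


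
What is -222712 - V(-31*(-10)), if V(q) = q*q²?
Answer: -30013712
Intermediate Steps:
V(q) = q³
-222712 - V(-31*(-10)) = -222712 - (-31*(-10))³ = -222712 - 1*310³ = -222712 - 1*29791000 = -222712 - 29791000 = -30013712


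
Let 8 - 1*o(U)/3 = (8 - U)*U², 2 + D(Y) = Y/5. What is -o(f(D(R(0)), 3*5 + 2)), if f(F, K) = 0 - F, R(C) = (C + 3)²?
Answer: -2883/125 ≈ -23.064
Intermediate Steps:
R(C) = (3 + C)²
D(Y) = -2 + Y/5
f(F, K) = -F
o(U) = 24 - 3*U²*(8 - U) (o(U) = 24 - 3*(8 - U)*U² = 24 - 3*U²*(8 - U))
-o(f(D(R(0)), 3*5 + 2)) = -(24 - 24*(-2 + (3 + 0)²/5)² + 3*(-(-2 + (3 + 0)²/5))³) = -(24 - 24*(-2 + (⅕)*3²)² + 3*(-(-2 + (⅕)*3²))³) = -(24 - 24*(-2 + (⅕)*9)² + 3*(-(-2 + (⅕)*9))³) = -(24 - 24*(-2 + 9/5)² + 3*(-(-2 + 9/5))³) = -(24 - 24*(-1*(-⅕))² + 3*(-1*(-⅕))³) = -(24 - 24*(⅕)² + 3*(⅕)³) = -(24 - 24*1/25 + 3*(1/125)) = -(24 - 24/25 + 3/125) = -1*2883/125 = -2883/125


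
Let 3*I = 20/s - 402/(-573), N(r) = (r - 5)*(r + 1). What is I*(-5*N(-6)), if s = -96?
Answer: -621775/13752 ≈ -45.213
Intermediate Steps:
N(r) = (1 + r)*(-5 + r) (N(r) = (-5 + r)*(1 + r) = (1 + r)*(-5 + r))
I = 2261/13752 (I = (20/(-96) - 402/(-573))/3 = (20*(-1/96) - 402*(-1/573))/3 = (-5/24 + 134/191)/3 = (⅓)*(2261/4584) = 2261/13752 ≈ 0.16441)
I*(-5*N(-6)) = 2261*(-5*(-5 + (-6)² - 4*(-6)))/13752 = 2261*(-5*(-5 + 36 + 24))/13752 = 2261*(-5*55)/13752 = (2261/13752)*(-275) = -621775/13752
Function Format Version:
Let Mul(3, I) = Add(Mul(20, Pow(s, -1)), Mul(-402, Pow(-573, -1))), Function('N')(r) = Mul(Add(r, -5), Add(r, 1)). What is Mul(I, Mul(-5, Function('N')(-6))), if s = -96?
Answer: Rational(-621775, 13752) ≈ -45.213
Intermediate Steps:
Function('N')(r) = Mul(Add(1, r), Add(-5, r)) (Function('N')(r) = Mul(Add(-5, r), Add(1, r)) = Mul(Add(1, r), Add(-5, r)))
I = Rational(2261, 13752) (I = Mul(Rational(1, 3), Add(Mul(20, Pow(-96, -1)), Mul(-402, Pow(-573, -1)))) = Mul(Rational(1, 3), Add(Mul(20, Rational(-1, 96)), Mul(-402, Rational(-1, 573)))) = Mul(Rational(1, 3), Add(Rational(-5, 24), Rational(134, 191))) = Mul(Rational(1, 3), Rational(2261, 4584)) = Rational(2261, 13752) ≈ 0.16441)
Mul(I, Mul(-5, Function('N')(-6))) = Mul(Rational(2261, 13752), Mul(-5, Add(-5, Pow(-6, 2), Mul(-4, -6)))) = Mul(Rational(2261, 13752), Mul(-5, Add(-5, 36, 24))) = Mul(Rational(2261, 13752), Mul(-5, 55)) = Mul(Rational(2261, 13752), -275) = Rational(-621775, 13752)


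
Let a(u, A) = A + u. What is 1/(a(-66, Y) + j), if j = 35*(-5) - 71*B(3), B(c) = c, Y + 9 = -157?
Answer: -1/620 ≈ -0.0016129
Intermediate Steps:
Y = -166 (Y = -9 - 157 = -166)
j = -388 (j = 35*(-5) - 71*3 = -175 - 213 = -388)
1/(a(-66, Y) + j) = 1/((-166 - 66) - 388) = 1/(-232 - 388) = 1/(-620) = -1/620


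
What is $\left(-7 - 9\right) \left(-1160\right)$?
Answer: $18560$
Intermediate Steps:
$\left(-7 - 9\right) \left(-1160\right) = \left(-16\right) \left(-1160\right) = 18560$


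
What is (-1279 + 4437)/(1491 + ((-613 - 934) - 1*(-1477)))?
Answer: 3158/1421 ≈ 2.2224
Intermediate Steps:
(-1279 + 4437)/(1491 + ((-613 - 934) - 1*(-1477))) = 3158/(1491 + (-1547 + 1477)) = 3158/(1491 - 70) = 3158/1421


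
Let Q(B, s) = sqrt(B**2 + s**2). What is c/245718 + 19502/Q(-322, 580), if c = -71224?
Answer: -35612/122859 + 9751*sqrt(110021)/110021 ≈ 29.108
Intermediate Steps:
c/245718 + 19502/Q(-322, 580) = -71224/245718 + 19502/(sqrt((-322)**2 + 580**2)) = -71224*1/245718 + 19502/(sqrt(103684 + 336400)) = -35612/122859 + 19502/(sqrt(440084)) = -35612/122859 + 19502/((2*sqrt(110021))) = -35612/122859 + 19502*(sqrt(110021)/220042) = -35612/122859 + 9751*sqrt(110021)/110021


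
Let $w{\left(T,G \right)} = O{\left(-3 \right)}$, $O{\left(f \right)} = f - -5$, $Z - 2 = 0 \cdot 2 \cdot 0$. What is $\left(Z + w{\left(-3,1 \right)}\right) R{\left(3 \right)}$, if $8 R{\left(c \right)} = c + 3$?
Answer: $3$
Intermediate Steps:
$Z = 2$ ($Z = 2 + 0 \cdot 2 \cdot 0 = 2 + 0 \cdot 0 = 2 + 0 = 2$)
$O{\left(f \right)} = 5 + f$ ($O{\left(f \right)} = f + 5 = 5 + f$)
$w{\left(T,G \right)} = 2$ ($w{\left(T,G \right)} = 5 - 3 = 2$)
$R{\left(c \right)} = \frac{3}{8} + \frac{c}{8}$ ($R{\left(c \right)} = \frac{c + 3}{8} = \frac{3 + c}{8} = \frac{3}{8} + \frac{c}{8}$)
$\left(Z + w{\left(-3,1 \right)}\right) R{\left(3 \right)} = \left(2 + 2\right) \left(\frac{3}{8} + \frac{1}{8} \cdot 3\right) = 4 \left(\frac{3}{8} + \frac{3}{8}\right) = 4 \cdot \frac{3}{4} = 3$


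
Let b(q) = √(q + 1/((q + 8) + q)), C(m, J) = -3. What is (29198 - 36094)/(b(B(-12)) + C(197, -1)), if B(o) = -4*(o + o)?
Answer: -4137600/17401 - 68960*√38402/17401 ≈ -1014.4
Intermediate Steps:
B(o) = -8*o
b(q) = √(q + 1/(8 + 2*q)) (b(q) = √(q + 1/((8 + q) + q)) = √(q + 1/(8 + 2*q)))
(29198 - 36094)/(b(B(-12)) + C(197, -1)) = (29198 - 36094)/(√(2/(4 - 8*(-12)) + 4*(-8*(-12)))/2 - 3) = -6896/(√(2/(4 + 96) + 4*96)/2 - 3) = -6896/(√(2/100 + 384)/2 - 3) = -6896/(√(2*(1/100) + 384)/2 - 3) = -6896/(√(1/50 + 384)/2 - 3) = -6896/(√(19201/50)/2 - 3) = -6896/((√38402/10)/2 - 3) = -6896/(√38402/20 - 3) = -6896/(-3 + √38402/20)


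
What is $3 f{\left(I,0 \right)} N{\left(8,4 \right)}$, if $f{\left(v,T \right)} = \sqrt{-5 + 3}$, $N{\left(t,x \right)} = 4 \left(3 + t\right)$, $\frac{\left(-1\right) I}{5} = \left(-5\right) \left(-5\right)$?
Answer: $132 i \sqrt{2} \approx 186.68 i$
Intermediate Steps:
$I = -125$ ($I = - 5 \left(\left(-5\right) \left(-5\right)\right) = \left(-5\right) 25 = -125$)
$N{\left(t,x \right)} = 12 + 4 t$
$f{\left(v,T \right)} = i \sqrt{2}$ ($f{\left(v,T \right)} = \sqrt{-2} = i \sqrt{2}$)
$3 f{\left(I,0 \right)} N{\left(8,4 \right)} = 3 i \sqrt{2} \left(12 + 4 \cdot 8\right) = 3 i \sqrt{2} \left(12 + 32\right) = 3 i \sqrt{2} \cdot 44 = 3 \cdot 44 i \sqrt{2} = 132 i \sqrt{2}$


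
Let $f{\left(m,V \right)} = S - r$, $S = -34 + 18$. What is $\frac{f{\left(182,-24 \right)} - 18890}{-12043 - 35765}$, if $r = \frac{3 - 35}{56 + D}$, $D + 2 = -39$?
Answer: $\frac{141779}{358560} \approx 0.39541$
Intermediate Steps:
$S = -16$
$D = -41$ ($D = -2 - 39 = -41$)
$r = - \frac{32}{15}$ ($r = \frac{3 - 35}{56 - 41} = - \frac{32}{15} \approx -2.1333$)
$f{\left(m,V \right)} = - \frac{208}{15}$ ($f{\left(m,V \right)} = -16 - - \frac{32}{15} = -16 + \frac{32}{15} = - \frac{208}{15}$)
$\frac{f{\left(182,-24 \right)} - 18890}{-12043 - 35765} = \frac{- \frac{208}{15} - 18890}{-12043 - 35765} = - \frac{283558}{15 \left(-47808\right)} = \left(- \frac{283558}{15}\right) \left(- \frac{1}{47808}\right) = \frac{141779}{358560}$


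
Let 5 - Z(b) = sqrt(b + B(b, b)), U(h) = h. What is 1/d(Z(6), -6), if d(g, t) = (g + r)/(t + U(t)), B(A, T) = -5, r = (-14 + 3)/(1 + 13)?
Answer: -56/15 ≈ -3.7333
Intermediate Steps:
r = -11/14 ≈ -0.78571
Z(b) = 5 - sqrt(-5 + b) (Z(b) = 5 - sqrt(b - 5) = 5 - sqrt(-5 + b))
d(g, t) = (-11/14 + g)/(2*t) (d(g, t) = (g - 11/14)/(t + t) = (-11/14 + g)/((2*t)) = (-11/14 + g)*(1/(2*t)) = (-11/14 + g)/(2*t))
1/d(Z(6), -6) = 1/((1/28)*(-11 + 14*(5 - sqrt(-5 + 6)))/(-6)) = 1/((1/28)*(-1/6)*(-11 + 14*(5 - sqrt(1)))) = 1/((1/28)*(-1/6)*(-11 + 14*(5 - 1*1))) = 1/((1/28)*(-1/6)*(-11 + 14*(5 - 1))) = 1/((1/28)*(-1/6)*(-11 + 14*4)) = 1/((1/28)*(-1/6)*(-11 + 56)) = 1/((1/28)*(-1/6)*45) = 1/(-15/56) = -56/15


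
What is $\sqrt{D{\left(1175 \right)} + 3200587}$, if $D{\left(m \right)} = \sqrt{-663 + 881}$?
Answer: $\sqrt{3200587 + \sqrt{218}} \approx 1789.0$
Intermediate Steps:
$D{\left(m \right)} = \sqrt{218}$
$\sqrt{D{\left(1175 \right)} + 3200587} = \sqrt{\sqrt{218} + 3200587} = \sqrt{3200587 + \sqrt{218}}$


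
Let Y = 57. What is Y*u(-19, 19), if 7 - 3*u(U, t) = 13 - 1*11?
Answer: 95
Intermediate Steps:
u(U, t) = 5/3 (u(U, t) = 7/3 - (13 - 1*11)/3 = 7/3 - (13 - 11)/3 = 7/3 - ⅓*2 = 7/3 - ⅔ = 5/3)
Y*u(-19, 19) = 57*(5/3) = 95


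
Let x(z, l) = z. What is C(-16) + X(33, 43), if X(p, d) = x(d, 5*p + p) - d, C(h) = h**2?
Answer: 256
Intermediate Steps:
X(p, d) = 0 (X(p, d) = d - d = 0)
C(-16) + X(33, 43) = (-16)**2 + 0 = 256 + 0 = 256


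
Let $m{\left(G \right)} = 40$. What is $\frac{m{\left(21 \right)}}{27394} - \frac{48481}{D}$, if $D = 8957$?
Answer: $- \frac{663865117}{122684029} \approx -5.4112$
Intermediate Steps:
$\frac{m{\left(21 \right)}}{27394} - \frac{48481}{D} = \frac{40}{27394} - \frac{48481}{8957} = 40 \cdot \frac{1}{27394} - \frac{48481}{8957} = \frac{20}{13697} - \frac{48481}{8957} = - \frac{663865117}{122684029}$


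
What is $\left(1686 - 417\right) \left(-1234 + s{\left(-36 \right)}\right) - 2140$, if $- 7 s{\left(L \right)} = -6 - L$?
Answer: $- \frac{11014672}{7} \approx -1.5735 \cdot 10^{6}$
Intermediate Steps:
$s{\left(L \right)} = \frac{6}{7} + \frac{L}{7}$ ($s{\left(L \right)} = - \frac{-6 - L}{7} = \frac{6}{7} + \frac{L}{7}$)
$\left(1686 - 417\right) \left(-1234 + s{\left(-36 \right)}\right) - 2140 = \left(1686 - 417\right) \left(-1234 + \left(\frac{6}{7} + \frac{1}{7} \left(-36\right)\right)\right) - 2140 = 1269 \left(-1234 + \left(\frac{6}{7} - \frac{36}{7}\right)\right) - 2140 = 1269 \left(-1234 - \frac{30}{7}\right) - 2140 = 1269 \left(- \frac{8668}{7}\right) - 2140 = - \frac{10999692}{7} - 2140 = - \frac{11014672}{7}$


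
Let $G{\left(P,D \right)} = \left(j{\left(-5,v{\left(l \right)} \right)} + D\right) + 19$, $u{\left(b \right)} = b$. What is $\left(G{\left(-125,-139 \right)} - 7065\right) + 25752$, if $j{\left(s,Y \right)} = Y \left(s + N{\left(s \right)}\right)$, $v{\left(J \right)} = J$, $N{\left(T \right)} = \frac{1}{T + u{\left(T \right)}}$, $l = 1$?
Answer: $\frac{185619}{10} \approx 18562.0$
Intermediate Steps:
$N{\left(T \right)} = \frac{1}{2 T}$ ($N{\left(T \right)} = \frac{1}{T + T} = \frac{1}{2 T}$)
$j{\left(s,Y \right)} = Y \left(s + \frac{1}{2 s}\right)$
$G{\left(P,D \right)} = \frac{139}{10} + D$ ($G{\left(P,D \right)} = \left(\left(1 \left(-5\right) + \frac{1}{2} \cdot 1 \frac{1}{-5}\right) + D\right) + 19 = \left(\left(-5 + \frac{1}{2} \cdot 1 \left(- \frac{1}{5}\right)\right) + D\right) + 19 = \left(\left(-5 - \frac{1}{10}\right) + D\right) + 19 = \left(- \frac{51}{10} + D\right) + 19 = \frac{139}{10} + D$)
$\left(G{\left(-125,-139 \right)} - 7065\right) + 25752 = \left(\left(\frac{139}{10} - 139\right) - 7065\right) + 25752 = \left(- \frac{1251}{10} - 7065\right) + 25752 = - \frac{71901}{10} + 25752 = \frac{185619}{10}$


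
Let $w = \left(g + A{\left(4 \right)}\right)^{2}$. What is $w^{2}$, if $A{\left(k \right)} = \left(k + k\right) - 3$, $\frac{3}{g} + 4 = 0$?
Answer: $\frac{83521}{256} \approx 326.25$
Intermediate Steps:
$g = - \frac{3}{4}$ ($g = \frac{3}{-4 + 0} = \frac{3}{-4} = 3 \left(- \frac{1}{4}\right) = - \frac{3}{4} \approx -0.75$)
$A{\left(k \right)} = -3 + 2 k$ ($A{\left(k \right)} = 2 k - 3 = -3 + 2 k$)
$w = \frac{289}{16}$ ($w = \left(- \frac{3}{4} + \left(-3 + 2 \cdot 4\right)\right)^{2} = \left(- \frac{3}{4} + \left(-3 + 8\right)\right)^{2} = \left(- \frac{3}{4} + 5\right)^{2} = \left(\frac{17}{4}\right)^{2} = \frac{289}{16} \approx 18.063$)
$w^{2} = \left(\frac{289}{16}\right)^{2} = \frac{83521}{256}$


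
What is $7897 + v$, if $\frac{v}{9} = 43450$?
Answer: $398947$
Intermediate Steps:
$v = 391050$ ($v = 9 \cdot 43450 = 391050$)
$7897 + v = 7897 + 391050 = 398947$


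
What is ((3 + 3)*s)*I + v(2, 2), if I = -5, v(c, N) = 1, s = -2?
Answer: 61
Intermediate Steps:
((3 + 3)*s)*I + v(2, 2) = ((3 + 3)*(-2))*(-5) + 1 = (6*(-2))*(-5) + 1 = -12*(-5) + 1 = 60 + 1 = 61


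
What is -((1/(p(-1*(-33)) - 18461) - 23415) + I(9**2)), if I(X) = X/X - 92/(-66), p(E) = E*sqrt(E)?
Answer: 263286351368957/11245495272 + 33*sqrt(33)/340772584 ≈ 23413.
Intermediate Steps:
p(E) = E**(3/2)
I(X) = 79/33 (I(X) = 1 - 92*(-1/66) = 1 + 46/33 = 79/33)
-((1/(p(-1*(-33)) - 18461) - 23415) + I(9**2)) = -((1/((-1*(-33))**(3/2) - 18461) - 23415) + 79/33) = -((1/(33**(3/2) - 18461) - 23415) + 79/33) = -((1/(33*sqrt(33) - 18461) - 23415) + 79/33) = -((1/(-18461 + 33*sqrt(33)) - 23415) + 79/33) = -((-23415 + 1/(-18461 + 33*sqrt(33))) + 79/33) = -(-772616/33 + 1/(-18461 + 33*sqrt(33))) = 772616/33 - 1/(-18461 + 33*sqrt(33))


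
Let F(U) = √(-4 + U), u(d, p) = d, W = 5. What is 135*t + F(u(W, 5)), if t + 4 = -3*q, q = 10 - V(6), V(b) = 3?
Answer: -3374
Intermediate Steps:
q = 7 (q = 10 - 1*3 = 10 - 3 = 7)
t = -25 (t = -4 - 3*7 = -4 - 21 = -25)
135*t + F(u(W, 5)) = 135*(-25) + √(-4 + 5) = -3375 + √1 = -3375 + 1 = -3374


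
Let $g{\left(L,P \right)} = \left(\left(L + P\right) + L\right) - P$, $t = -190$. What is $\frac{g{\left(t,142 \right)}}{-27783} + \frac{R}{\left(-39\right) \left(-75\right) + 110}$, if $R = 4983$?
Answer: $\frac{139595989}{84321405} \approx 1.6555$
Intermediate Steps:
$g{\left(L,P \right)} = 2 L$ ($g{\left(L,P \right)} = \left(P + 2 L\right) - P = 2 L$)
$\frac{g{\left(t,142 \right)}}{-27783} + \frac{R}{\left(-39\right) \left(-75\right) + 110} = \frac{2 \left(-190\right)}{-27783} + \frac{4983}{\left(-39\right) \left(-75\right) + 110} = \left(-380\right) \left(- \frac{1}{27783}\right) + \frac{4983}{2925 + 110} = \frac{380}{27783} + \frac{4983}{3035} = \frac{139595989}{84321405}$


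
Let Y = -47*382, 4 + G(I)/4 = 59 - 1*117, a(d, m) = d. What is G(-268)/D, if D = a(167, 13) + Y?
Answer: 248/17787 ≈ 0.013943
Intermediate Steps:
G(I) = -248 (G(I) = -16 + 4*(59 - 1*117) = -16 + 4*(59 - 117) = -16 + 4*(-58) = -16 - 232 = -248)
Y = -17954
D = -17787 (D = 167 - 17954 = -17787)
G(-268)/D = -248/(-17787) = -248*(-1/17787) = 248/17787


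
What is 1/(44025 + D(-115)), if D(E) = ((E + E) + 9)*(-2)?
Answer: 1/44467 ≈ 2.2489e-5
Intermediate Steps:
D(E) = -18 - 4*E (D(E) = (2*E + 9)*(-2) = (9 + 2*E)*(-2) = -18 - 4*E)
1/(44025 + D(-115)) = 1/(44025 + (-18 - 4*(-115))) = 1/(44025 + (-18 + 460)) = 1/(44025 + 442) = 1/44467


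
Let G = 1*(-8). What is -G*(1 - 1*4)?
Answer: -24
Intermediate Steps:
G = -8
-G*(1 - 1*4) = -(-8)*(1 - 1*4) = -(-8)*(1 - 4) = -(-8)*(-3) = -1*24 = -24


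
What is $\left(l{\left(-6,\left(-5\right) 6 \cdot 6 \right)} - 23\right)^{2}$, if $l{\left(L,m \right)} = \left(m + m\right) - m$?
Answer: $41209$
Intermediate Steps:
$l{\left(L,m \right)} = m$ ($l{\left(L,m \right)} = 2 m - m = m$)
$\left(l{\left(-6,\left(-5\right) 6 \cdot 6 \right)} - 23\right)^{2} = \left(\left(-5\right) 6 \cdot 6 - 23\right)^{2} = \left(\left(-30\right) 6 - 23\right)^{2} = \left(-180 - 23\right)^{2} = \left(-203\right)^{2} = 41209$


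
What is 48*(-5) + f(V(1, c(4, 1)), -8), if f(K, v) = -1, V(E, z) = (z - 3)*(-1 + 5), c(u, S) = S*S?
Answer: -241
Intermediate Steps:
c(u, S) = S²
V(E, z) = -12 + 4*z (V(E, z) = (-3 + z)*4 = -12 + 4*z)
48*(-5) + f(V(1, c(4, 1)), -8) = 48*(-5) - 1 = -240 - 1 = -241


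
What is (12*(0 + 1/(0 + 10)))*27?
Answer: 162/5 ≈ 32.400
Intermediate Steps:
(12*(0 + 1/(0 + 10)))*27 = (12*(0 + 1/10))*27 = (12*(1/10))*27 = (6/5)*27 = 162/5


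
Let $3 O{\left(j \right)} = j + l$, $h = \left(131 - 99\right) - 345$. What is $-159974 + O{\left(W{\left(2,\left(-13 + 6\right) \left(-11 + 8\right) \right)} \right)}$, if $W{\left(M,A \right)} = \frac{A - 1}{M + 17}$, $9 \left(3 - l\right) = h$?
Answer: $- \frac{82060022}{513} \approx -1.5996 \cdot 10^{5}$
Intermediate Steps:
$h = -313$ ($h = \left(131 - 99\right) - 345 = 32 - 345 = -313$)
$l = \frac{340}{9}$ ($l = 3 - - \frac{313}{9} = 3 + \frac{313}{9} = \frac{340}{9} \approx 37.778$)
$W{\left(M,A \right)} = \frac{-1 + A}{17 + M}$
$O{\left(j \right)} = \frac{340}{27} + \frac{j}{3}$ ($O{\left(j \right)} = \frac{j + \frac{340}{9}}{3} = \frac{\frac{340}{9} + j}{3} = \frac{340}{27} + \frac{j}{3}$)
$-159974 + O{\left(W{\left(2,\left(-13 + 6\right) \left(-11 + 8\right) \right)} \right)} = -159974 + \left(\frac{340}{27} + \frac{\frac{1}{17 + 2} \left(-1 + \left(-13 + 6\right) \left(-11 + 8\right)\right)}{3}\right) = -159974 + \left(\frac{340}{27} + \frac{\frac{1}{19} \left(-1 - -21\right)}{3}\right) = -159974 + \left(\frac{340}{27} + \frac{\frac{1}{19} \left(-1 + 21\right)}{3}\right) = -159974 + \left(\frac{340}{27} + \frac{\frac{1}{19} \cdot 20}{3}\right) = -159974 + \left(\frac{340}{27} + \frac{1}{3} \cdot \frac{20}{19}\right) = -159974 + \left(\frac{340}{27} + \frac{20}{57}\right) = -159974 + \frac{6640}{513} = - \frac{82060022}{513}$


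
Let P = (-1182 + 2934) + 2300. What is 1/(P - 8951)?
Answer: -1/4899 ≈ -0.00020412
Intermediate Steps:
P = 4052 (P = 1752 + 2300 = 4052)
1/(P - 8951) = 1/(4052 - 8951) = 1/(-4899) = -1/4899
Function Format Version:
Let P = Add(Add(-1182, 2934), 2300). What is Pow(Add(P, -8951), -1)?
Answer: Rational(-1, 4899) ≈ -0.00020412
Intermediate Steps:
P = 4052 (P = Add(1752, 2300) = 4052)
Pow(Add(P, -8951), -1) = Pow(Add(4052, -8951), -1) = Pow(-4899, -1) = Rational(-1, 4899)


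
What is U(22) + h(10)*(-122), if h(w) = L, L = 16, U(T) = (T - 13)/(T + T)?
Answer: -85879/44 ≈ -1951.8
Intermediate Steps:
U(T) = (-13 + T)/(2*T) (U(T) = (-13 + T)/((2*T)) = (-13 + T)*(1/(2*T)) = (-13 + T)/(2*T))
h(w) = 16
U(22) + h(10)*(-122) = (½)*(-13 + 22)/22 + 16*(-122) = (½)*(1/22)*9 - 1952 = 9/44 - 1952 = -85879/44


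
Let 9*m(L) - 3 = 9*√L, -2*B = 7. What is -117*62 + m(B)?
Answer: -21761/3 + I*√14/2 ≈ -7253.7 + 1.8708*I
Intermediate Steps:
B = -7/2 (B = -½*7 = -7/2 ≈ -3.5000)
m(L) = ⅓ + √L (m(L) = ⅓ + (9*√L)/9 = ⅓ + √L)
-117*62 + m(B) = -117*62 + (⅓ + √(-7/2)) = -7254 + (⅓ + I*√14/2) = -21761/3 + I*√14/2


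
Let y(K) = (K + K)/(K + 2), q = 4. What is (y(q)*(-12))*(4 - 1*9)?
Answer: 80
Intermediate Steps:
y(K) = 2*K/(2 + K) (y(K) = (2*K)/(2 + K) = 2*K/(2 + K))
(y(q)*(-12))*(4 - 1*9) = ((2*4/(2 + 4))*(-12))*(4 - 1*9) = ((2*4/6)*(-12))*(4 - 9) = ((2*4*(1/6))*(-12))*(-5) = ((4/3)*(-12))*(-5) = -16*(-5) = 80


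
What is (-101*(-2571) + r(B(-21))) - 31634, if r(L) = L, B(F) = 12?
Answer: 228049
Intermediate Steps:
(-101*(-2571) + r(B(-21))) - 31634 = (-101*(-2571) + 12) - 31634 = (259671 + 12) - 31634 = 259683 - 31634 = 228049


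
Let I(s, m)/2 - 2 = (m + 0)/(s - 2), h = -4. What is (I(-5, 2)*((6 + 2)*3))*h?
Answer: -2304/7 ≈ -329.14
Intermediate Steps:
I(s, m) = 4 + 2*m/(-2 + s) (I(s, m) = 4 + 2*((m + 0)/(s - 2)) = 4 + 2*(m/(-2 + s)) = 4 + 2*m/(-2 + s))
(I(-5, 2)*((6 + 2)*3))*h = ((2*(-4 + 2 + 2*(-5))/(-2 - 5))*((6 + 2)*3))*(-4) = ((2*(-4 + 2 - 10)/(-7))*(8*3))*(-4) = ((2*(-⅐)*(-12))*24)*(-4) = ((24/7)*24)*(-4) = (576/7)*(-4) = -2304/7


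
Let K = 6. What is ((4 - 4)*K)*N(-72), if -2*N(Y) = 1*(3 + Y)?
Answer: 0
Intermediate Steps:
N(Y) = -3/2 - Y/2 (N(Y) = -(3 + Y)/2 = -3/2 - Y/2)
((4 - 4)*K)*N(-72) = ((4 - 4)*6)*(-3/2 - ½*(-72)) = (0*6)*(-3/2 + 36) = 0*(69/2) = 0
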